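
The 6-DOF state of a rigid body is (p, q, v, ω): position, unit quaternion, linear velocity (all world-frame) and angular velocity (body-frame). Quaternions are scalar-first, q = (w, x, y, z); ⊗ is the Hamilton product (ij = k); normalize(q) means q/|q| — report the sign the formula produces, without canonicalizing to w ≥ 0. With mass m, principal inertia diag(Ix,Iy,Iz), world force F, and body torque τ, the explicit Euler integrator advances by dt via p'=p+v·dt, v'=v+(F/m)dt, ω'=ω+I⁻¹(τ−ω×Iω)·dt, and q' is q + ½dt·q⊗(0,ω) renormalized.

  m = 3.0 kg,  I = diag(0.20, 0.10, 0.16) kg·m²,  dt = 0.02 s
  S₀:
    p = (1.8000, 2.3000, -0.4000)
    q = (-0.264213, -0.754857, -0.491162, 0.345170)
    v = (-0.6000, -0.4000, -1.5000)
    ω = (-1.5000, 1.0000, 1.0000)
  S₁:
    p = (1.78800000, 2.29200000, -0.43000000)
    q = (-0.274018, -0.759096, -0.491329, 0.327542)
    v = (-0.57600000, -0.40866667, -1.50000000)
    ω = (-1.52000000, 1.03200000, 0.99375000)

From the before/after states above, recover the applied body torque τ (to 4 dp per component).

ω₁ − ω₀ = (-0.02000000, 0.03200000, -0.00625000)
gyro term ω₀×Iω₀ = (0.0600, -0.0600, 0.1500)
I·α + gyro = (-0.1400, 0.1000, 0.1000)

τ = (-0.1400, 0.1000, 0.1000)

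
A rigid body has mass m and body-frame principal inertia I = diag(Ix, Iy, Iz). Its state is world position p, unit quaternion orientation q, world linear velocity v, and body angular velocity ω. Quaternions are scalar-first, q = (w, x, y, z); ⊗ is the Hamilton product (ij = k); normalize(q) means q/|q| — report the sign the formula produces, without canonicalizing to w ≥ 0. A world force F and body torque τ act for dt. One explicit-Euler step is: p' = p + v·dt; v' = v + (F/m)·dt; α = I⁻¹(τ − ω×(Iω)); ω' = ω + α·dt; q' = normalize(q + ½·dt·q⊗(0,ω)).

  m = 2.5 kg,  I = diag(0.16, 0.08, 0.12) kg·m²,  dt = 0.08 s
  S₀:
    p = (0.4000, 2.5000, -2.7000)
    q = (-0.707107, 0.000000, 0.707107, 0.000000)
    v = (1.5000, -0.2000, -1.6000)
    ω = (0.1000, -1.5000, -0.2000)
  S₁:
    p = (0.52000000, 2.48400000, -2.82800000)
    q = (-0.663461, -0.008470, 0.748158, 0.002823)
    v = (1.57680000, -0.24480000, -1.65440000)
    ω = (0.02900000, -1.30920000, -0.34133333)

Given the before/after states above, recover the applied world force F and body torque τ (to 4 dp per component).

F = (2.4000, -1.4000, -1.7000)
τ = (-0.1300, 0.1900, -0.2000)

Δω = ω₁−ω₀ = (-0.07100000, 0.19080000, -0.14133333)
gyro term ω₀×Iω₀ = (0.0120, -0.0008, 0.0120)
τ = I·(Δω/dt) + ω₀×(Iω₀) = (-0.1300, 0.1900, -0.2000)
Δv = v₁−v₀ = (0.07680000, -0.04480000, -0.05440000)
m·(v₁−v₀)/dt = (2.4000, -1.4000, -1.7000)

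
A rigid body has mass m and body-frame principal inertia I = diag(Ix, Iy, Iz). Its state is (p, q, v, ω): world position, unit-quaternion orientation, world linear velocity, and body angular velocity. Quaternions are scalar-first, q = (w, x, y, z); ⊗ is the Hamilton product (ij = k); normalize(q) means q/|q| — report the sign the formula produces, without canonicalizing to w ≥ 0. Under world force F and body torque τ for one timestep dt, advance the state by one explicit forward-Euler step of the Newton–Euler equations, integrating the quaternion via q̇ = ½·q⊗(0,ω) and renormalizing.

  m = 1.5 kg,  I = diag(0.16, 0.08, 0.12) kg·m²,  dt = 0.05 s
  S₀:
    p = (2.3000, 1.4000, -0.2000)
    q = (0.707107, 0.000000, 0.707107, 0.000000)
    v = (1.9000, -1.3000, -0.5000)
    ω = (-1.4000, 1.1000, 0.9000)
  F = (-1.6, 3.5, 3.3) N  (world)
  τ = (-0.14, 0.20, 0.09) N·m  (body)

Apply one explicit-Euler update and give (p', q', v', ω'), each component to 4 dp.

p' = (2.3950, 1.3350, -0.2250)
q' = (0.6868, -0.0088, 0.7257, 0.0406)
v' = (1.8467, -1.1833, -0.3900)
ω' = (-1.4561, 1.2565, 0.8862)

α = I⁻¹(τ − ω×Iω) = (-1.1225, 3.1300, -0.2767)
new body rate ω' = (-1.4561, 1.2565, 0.8862)
2q̇ = q⊗(0,ω) = (-0.7778177, -0.3535535, 0.7778177, 1.6263461)
q + ½dt·q⊗(0,ω), renormalized = (0.6868, -0.0088, 0.7257, 0.0406)
a = F/m = (-1.0667, 2.3333, 2.2000)
new position p' = (2.3950, 1.3350, -0.2250)
v' = v + a·dt = (1.8467, -1.1833, -0.3900)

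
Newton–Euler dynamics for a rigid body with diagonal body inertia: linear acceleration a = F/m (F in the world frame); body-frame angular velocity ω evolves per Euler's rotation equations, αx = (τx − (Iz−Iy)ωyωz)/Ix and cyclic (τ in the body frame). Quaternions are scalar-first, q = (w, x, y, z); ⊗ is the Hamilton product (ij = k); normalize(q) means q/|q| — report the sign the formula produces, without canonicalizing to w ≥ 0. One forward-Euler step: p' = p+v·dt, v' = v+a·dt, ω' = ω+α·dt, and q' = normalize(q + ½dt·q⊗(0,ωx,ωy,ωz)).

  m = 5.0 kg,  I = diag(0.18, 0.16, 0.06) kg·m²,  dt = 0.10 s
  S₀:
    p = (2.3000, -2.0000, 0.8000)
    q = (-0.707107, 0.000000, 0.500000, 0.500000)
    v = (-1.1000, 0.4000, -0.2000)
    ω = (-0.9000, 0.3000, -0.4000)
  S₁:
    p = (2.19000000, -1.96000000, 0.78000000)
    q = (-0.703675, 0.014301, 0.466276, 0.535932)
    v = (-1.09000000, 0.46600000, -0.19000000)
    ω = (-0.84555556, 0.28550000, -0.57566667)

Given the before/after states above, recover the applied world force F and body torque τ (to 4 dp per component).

ω₁ − ω₀ = (0.05444444, -0.01450000, -0.17566667)
τ = I·(Δω/dt) + ω₀×(Iω₀) = (0.1100, 0.0200, -0.1000)
velocity change Δv = (0.01000000, 0.06600000, 0.01000000)
m·(v₁−v₀)/dt = (0.5000, 3.3000, 0.5000)

F = (0.5000, 3.3000, 0.5000)
τ = (0.1100, 0.0200, -0.1000)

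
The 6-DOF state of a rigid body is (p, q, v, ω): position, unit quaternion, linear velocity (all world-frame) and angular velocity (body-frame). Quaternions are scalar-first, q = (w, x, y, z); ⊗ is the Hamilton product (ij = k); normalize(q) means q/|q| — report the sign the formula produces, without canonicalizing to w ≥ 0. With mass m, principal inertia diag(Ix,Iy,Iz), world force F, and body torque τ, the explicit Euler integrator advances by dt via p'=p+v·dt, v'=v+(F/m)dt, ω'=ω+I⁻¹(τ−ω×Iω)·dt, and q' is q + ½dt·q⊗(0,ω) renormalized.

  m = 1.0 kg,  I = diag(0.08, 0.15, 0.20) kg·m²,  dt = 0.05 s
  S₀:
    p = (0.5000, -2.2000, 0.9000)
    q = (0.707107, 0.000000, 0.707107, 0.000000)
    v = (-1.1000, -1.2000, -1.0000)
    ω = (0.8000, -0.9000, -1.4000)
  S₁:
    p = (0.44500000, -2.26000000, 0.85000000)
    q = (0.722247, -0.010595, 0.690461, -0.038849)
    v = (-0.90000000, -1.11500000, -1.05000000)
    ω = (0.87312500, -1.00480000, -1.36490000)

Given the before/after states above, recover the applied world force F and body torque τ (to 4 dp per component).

Δv = v₁−v₀ = (0.20000000, 0.08500000, -0.05000000)
applied force F = (4.0000, 1.7000, -1.0000)
rate change Δω = (0.07312500, -0.10480000, 0.03510000)
τ = I·(Δω/dt) + ω₀×(Iω₀) = (0.1800, -0.1800, 0.0900)

F = (4.0000, 1.7000, -1.0000)
τ = (0.1800, -0.1800, 0.0900)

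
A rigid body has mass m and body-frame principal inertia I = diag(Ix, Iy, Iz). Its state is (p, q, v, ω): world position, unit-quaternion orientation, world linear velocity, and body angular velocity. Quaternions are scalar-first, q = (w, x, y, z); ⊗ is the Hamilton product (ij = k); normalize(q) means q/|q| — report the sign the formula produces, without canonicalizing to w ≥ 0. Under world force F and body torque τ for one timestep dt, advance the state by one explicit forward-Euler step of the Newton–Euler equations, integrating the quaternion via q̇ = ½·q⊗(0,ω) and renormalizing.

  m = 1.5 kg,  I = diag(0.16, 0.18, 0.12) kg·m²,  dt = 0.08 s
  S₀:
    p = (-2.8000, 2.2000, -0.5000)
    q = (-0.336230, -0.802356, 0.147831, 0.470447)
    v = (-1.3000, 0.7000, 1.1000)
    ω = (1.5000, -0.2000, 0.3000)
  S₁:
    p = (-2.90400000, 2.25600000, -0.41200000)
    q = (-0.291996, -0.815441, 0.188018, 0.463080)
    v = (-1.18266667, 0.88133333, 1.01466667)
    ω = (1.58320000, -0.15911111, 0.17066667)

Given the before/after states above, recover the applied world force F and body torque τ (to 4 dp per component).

velocity change Δv = (0.11733333, 0.18133333, -0.08533333)
applied force F = (2.2000, 3.4000, -1.6000)
ω₁ − ω₀ = (0.08320000, 0.04088889, -0.12933333)
τ = I·(Δω/dt) + ω₀×(Iω₀) = (0.1700, 0.1100, -0.2000)

F = (2.2000, 3.4000, -1.6000)
τ = (0.1700, 0.1100, -0.2000)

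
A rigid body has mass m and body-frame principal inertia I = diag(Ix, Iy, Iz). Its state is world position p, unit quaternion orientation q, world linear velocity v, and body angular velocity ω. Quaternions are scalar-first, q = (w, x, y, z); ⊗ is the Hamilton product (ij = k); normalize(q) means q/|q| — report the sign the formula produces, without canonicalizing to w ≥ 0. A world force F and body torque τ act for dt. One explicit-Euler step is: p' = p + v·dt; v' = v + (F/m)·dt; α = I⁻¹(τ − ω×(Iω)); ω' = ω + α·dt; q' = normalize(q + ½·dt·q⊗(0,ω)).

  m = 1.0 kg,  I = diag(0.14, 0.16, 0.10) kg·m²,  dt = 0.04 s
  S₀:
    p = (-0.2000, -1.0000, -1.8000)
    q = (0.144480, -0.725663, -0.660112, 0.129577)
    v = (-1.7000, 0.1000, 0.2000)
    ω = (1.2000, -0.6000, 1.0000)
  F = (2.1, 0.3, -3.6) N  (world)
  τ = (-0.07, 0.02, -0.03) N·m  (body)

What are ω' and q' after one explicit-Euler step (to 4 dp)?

ω' = (1.1697, -0.6070, 0.9938)
q' = (0.1513, -0.7334, -0.6439, 0.1569)

gyro term ω×Iω = (0.0360, 0.0480, -0.0144)
angular accel α = (-0.7571, -0.1750, -0.1560)
ω' = ω + α·dt = (1.1697, -0.6070, 0.9938)
Hamilton product q⊗(0,ω) = (0.3451514, -0.4089898, 0.7944674, 1.3720122)
q + ½dt·q⊗(0,ω), renormalized = (0.1513, -0.7334, -0.6439, 0.1569)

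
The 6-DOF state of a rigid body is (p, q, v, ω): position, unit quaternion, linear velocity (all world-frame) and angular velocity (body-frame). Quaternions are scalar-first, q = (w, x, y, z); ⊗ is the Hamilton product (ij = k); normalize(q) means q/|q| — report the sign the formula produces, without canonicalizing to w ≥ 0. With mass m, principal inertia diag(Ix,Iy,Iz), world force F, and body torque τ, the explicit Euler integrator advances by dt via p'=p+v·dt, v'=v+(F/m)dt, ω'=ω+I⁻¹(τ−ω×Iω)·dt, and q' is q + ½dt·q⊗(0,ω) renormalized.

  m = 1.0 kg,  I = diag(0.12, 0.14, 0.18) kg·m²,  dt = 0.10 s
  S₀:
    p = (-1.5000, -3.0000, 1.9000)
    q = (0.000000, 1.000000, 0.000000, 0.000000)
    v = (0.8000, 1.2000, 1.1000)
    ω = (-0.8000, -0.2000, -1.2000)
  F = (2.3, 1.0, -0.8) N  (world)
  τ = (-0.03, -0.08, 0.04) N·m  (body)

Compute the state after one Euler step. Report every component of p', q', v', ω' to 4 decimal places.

p' = (-1.4200, -2.8800, 2.0100)
q' = (0.0399, 0.9974, 0.0598, -0.0100)
v' = (1.0300, 1.3000, 1.0200)
ω' = (-0.8330, -0.2160, -1.1796)

a = (2.3000, 1.0000, -0.8000)
new position p' = (-1.4200, -2.8800, 2.0100)
v + (F/m)dt = (1.0300, 1.3000, 1.0200)
precession coupling ω×(Iω) = (0.0096, -0.0576, 0.0032)
(τ − ω×Iω)/I = (-0.3300, -0.1600, 0.2044)
ω' = ω + α·dt = (-0.8330, -0.2160, -1.1796)
Hamilton product q⊗(0,ω) = (0.8000000, 0.0000000, 1.2000000, -0.2000000)
q + ½dt·q⊗(0,ω), renormalized = (0.0399, 0.9974, 0.0598, -0.0100)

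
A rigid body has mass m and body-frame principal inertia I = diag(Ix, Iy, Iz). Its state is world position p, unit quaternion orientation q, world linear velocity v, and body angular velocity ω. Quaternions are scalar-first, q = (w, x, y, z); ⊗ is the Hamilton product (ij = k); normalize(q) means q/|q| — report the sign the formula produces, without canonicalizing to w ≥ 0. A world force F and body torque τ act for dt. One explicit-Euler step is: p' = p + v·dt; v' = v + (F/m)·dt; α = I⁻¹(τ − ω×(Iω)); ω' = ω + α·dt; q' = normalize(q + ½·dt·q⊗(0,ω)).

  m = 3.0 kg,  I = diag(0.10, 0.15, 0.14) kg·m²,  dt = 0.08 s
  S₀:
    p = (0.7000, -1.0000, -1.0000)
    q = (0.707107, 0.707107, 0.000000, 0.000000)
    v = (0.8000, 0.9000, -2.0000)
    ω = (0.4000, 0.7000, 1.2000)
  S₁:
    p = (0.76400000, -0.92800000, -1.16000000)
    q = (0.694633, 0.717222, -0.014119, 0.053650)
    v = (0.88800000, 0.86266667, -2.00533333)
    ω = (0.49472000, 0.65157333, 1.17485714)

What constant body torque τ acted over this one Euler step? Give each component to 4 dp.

τ = (0.1100, -0.1100, -0.0300)

Δω = ω₁−ω₀ = (0.09472000, -0.04842667, -0.02514286)
gyro term ω₀×Iω₀ = (-0.0084, -0.0192, 0.0140)
τ = I·(Δω/dt) + ω₀×(Iω₀) = (0.1100, -0.1100, -0.0300)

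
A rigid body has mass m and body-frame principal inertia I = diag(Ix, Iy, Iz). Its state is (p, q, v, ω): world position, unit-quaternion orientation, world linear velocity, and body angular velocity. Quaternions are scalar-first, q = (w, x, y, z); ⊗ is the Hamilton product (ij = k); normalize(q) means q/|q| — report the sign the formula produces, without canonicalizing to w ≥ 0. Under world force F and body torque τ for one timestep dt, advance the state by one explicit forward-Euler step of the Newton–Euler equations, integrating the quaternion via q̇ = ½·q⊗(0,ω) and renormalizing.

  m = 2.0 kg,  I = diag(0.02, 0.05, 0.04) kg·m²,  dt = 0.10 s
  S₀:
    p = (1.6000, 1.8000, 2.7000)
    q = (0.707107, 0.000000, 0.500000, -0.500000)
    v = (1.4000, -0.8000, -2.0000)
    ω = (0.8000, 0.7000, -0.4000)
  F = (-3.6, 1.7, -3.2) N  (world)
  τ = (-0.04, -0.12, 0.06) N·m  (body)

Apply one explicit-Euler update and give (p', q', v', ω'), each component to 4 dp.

ω×(Iω) gyroscopic = (0.0028, 0.0064, 0.0168)
α = I⁻¹(τ − ω×Iω) = (-2.1400, -2.5280, 1.0800)
ω' = ω + α·dt = (0.5860, 0.4472, -0.2920)
2q̇ = q⊗(0,ω) = (-0.5500000, 0.7156856, 0.0949749, -0.6828428)
q' = normalize(q + ½dt·q⊗(0,ω)) = (0.6785, 0.0357, 0.5039, -0.5333)
linear accel F/m = (-1.8000, 0.8500, -1.6000)
p' = p + v·dt = (1.7400, 1.7200, 2.5000)
new velocity v' = (1.2200, -0.7150, -2.1600)

p' = (1.7400, 1.7200, 2.5000)
q' = (0.6785, 0.0357, 0.5039, -0.5333)
v' = (1.2200, -0.7150, -2.1600)
ω' = (0.5860, 0.4472, -0.2920)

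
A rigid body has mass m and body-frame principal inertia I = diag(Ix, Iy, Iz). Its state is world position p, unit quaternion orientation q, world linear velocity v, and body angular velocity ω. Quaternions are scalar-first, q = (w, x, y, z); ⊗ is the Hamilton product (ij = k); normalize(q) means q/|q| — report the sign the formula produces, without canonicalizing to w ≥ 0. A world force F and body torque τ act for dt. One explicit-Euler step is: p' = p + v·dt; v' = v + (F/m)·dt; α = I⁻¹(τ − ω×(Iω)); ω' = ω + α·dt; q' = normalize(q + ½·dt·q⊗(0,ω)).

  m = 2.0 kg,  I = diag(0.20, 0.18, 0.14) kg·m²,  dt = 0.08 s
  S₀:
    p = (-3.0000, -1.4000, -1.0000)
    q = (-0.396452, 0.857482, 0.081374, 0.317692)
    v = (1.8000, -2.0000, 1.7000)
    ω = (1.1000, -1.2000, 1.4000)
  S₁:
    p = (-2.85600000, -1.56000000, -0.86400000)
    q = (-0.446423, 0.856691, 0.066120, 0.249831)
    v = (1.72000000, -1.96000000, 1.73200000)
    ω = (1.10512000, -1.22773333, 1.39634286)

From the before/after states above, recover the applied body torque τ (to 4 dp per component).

rate change Δω = (0.00512000, -0.02773333, -0.00365714)
applied torque τ = (0.0800, 0.0300, 0.0200)

τ = (0.0800, 0.0300, 0.0200)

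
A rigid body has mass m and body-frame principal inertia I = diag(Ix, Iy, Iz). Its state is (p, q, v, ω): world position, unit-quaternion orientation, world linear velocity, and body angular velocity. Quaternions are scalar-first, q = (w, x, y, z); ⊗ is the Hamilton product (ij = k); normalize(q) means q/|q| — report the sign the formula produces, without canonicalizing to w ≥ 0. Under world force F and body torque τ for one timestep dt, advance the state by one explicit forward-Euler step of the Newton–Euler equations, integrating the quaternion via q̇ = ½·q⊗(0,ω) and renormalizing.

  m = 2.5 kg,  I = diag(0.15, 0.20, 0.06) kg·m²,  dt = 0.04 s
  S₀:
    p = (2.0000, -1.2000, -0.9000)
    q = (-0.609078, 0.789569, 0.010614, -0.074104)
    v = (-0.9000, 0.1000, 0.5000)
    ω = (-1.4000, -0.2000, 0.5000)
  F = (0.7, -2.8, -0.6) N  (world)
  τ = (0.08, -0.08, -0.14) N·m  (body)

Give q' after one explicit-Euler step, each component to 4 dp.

q' = (-0.5859, 0.8061, 0.0072, -0.0830)

Hamilton product q⊗(0,ω) = (1.1445714, 0.8431954, -0.1692233, -0.4475932)
updated quaternion q' = (-0.5859, 0.8061, 0.0072, -0.0830)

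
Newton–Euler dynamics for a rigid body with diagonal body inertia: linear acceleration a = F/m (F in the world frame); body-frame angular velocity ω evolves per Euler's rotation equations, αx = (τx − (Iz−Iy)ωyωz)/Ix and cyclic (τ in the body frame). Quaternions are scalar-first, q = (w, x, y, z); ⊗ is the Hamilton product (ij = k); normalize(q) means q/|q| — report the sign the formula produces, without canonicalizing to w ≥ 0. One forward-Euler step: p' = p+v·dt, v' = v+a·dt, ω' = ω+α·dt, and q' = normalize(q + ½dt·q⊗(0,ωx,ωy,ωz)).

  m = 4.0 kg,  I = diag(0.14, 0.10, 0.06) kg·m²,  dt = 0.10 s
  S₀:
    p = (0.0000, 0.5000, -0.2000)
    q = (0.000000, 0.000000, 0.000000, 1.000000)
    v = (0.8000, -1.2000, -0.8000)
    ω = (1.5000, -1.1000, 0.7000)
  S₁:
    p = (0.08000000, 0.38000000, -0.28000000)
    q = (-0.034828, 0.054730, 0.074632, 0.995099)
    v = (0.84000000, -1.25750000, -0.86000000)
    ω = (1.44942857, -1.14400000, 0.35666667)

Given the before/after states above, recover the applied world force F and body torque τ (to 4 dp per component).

Δv = v₁−v₀ = (0.04000000, -0.05750000, -0.06000000)
applied force F = (1.6000, -2.3000, -2.4000)
rate change Δω = (-0.05057143, -0.04400000, -0.34333333)
I·α + gyro = (-0.0400, 0.0400, -0.1400)

F = (1.6000, -2.3000, -2.4000)
τ = (-0.0400, 0.0400, -0.1400)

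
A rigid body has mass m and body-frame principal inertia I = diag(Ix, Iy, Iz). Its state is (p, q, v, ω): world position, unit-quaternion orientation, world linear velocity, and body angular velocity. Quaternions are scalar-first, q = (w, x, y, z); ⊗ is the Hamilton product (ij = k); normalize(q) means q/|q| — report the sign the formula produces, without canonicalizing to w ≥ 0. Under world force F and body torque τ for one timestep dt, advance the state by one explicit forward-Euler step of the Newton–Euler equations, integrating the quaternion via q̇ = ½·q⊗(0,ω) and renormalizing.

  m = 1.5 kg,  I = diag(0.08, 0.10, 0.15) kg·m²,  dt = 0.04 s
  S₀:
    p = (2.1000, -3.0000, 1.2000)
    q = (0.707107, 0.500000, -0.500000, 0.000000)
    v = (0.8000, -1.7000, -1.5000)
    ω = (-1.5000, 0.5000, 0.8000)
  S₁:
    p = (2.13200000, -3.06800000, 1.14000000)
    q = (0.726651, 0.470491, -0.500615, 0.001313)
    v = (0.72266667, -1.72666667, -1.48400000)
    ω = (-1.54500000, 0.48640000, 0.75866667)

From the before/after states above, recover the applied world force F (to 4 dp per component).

v₁ − v₀ = (-0.07733333, -0.02666667, 0.01600000)
applied force F = (-2.9000, -1.0000, 0.6000)

F = (-2.9000, -1.0000, 0.6000)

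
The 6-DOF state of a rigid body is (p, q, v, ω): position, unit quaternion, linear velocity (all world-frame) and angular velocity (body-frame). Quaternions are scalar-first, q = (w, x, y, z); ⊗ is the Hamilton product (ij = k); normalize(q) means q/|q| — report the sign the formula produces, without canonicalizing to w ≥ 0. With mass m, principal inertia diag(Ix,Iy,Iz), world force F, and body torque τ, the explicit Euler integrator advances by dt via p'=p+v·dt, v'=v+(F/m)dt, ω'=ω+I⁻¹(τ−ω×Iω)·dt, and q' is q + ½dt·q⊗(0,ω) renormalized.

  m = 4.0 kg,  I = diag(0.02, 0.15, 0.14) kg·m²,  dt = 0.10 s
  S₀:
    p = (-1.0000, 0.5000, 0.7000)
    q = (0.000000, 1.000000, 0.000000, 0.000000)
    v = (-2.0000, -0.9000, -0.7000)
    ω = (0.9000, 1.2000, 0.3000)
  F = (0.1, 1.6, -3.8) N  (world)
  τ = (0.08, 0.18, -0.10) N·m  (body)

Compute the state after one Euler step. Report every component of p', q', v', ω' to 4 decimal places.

p' = (-1.2000, 0.4100, 0.6300)
q' = (-0.0449, 0.9971, -0.0150, 0.0598)
v' = (-1.9975, -0.8600, -0.7950)
ω' = (1.3180, 1.3416, 0.1283)

linear accel F/m = (0.0250, 0.4000, -0.9500)
p' = p + v·dt = (-1.2000, 0.4100, 0.6300)
new velocity v' = (-1.9975, -0.8600, -0.7950)
gyro term ω×Iω = (-0.0036, -0.0324, 0.1404)
α = I⁻¹(τ − ω×Iω) = (4.1800, 1.4160, -1.7171)
ω' = ω + α·dt = (1.3180, 1.3416, 0.1283)
q⊗(0,ω) = (-0.9000000, 0.0000000, -0.3000000, 1.2000000)
q' = normalize(q + ½dt·q⊗(0,ω)) = (-0.0449, 0.9971, -0.0150, 0.0598)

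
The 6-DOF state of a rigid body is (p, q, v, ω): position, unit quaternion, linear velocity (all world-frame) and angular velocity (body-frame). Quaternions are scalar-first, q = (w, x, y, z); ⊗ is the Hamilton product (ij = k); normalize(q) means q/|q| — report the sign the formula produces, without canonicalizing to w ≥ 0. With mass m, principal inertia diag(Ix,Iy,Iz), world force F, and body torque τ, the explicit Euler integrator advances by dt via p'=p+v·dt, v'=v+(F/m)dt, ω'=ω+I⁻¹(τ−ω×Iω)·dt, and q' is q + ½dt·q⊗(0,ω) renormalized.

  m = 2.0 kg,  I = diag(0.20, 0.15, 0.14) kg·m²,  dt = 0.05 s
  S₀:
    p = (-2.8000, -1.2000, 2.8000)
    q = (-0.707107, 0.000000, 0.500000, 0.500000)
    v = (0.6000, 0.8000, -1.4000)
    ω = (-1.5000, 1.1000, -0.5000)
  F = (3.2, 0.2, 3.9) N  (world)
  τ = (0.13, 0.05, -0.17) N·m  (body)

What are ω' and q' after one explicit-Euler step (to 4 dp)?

ω' = (-1.4689, 1.1017, -0.5902)
q' = (-0.7138, 0.0065, 0.4613, 0.5270)

precession coupling ω×(Iω) = (0.0055, 0.0450, 0.0825)
(τ − ω×Iω)/I = (0.6225, 0.0333, -1.8036)
ω' = ω + α·dt = (-1.4689, 1.1017, -0.5902)
q⊗(0,ω) = (-0.3000000, 0.2606605, -1.5278177, 1.1035535)
q' = normalize(q + ½dt·q⊗(0,ω)) = (-0.7138, 0.0065, 0.4613, 0.5270)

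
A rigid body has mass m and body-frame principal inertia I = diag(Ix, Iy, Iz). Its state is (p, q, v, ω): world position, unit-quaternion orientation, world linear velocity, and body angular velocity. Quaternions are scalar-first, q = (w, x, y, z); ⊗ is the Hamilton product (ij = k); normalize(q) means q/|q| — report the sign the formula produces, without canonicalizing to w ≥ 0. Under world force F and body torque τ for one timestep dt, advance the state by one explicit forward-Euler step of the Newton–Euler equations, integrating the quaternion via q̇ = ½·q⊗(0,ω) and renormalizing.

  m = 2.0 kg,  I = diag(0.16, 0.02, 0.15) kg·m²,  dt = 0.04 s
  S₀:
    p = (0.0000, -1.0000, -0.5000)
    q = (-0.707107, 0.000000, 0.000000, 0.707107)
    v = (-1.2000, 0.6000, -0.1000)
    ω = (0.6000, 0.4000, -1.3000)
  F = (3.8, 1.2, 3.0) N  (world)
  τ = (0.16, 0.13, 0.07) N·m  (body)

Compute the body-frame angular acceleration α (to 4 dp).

α = (1.4225, 6.8900, 0.6907)

gyro term ω×Iω = (-0.0676, -0.0078, -0.0336)
(τ − ω×Iω)/I = (1.4225, 6.8900, 0.6907)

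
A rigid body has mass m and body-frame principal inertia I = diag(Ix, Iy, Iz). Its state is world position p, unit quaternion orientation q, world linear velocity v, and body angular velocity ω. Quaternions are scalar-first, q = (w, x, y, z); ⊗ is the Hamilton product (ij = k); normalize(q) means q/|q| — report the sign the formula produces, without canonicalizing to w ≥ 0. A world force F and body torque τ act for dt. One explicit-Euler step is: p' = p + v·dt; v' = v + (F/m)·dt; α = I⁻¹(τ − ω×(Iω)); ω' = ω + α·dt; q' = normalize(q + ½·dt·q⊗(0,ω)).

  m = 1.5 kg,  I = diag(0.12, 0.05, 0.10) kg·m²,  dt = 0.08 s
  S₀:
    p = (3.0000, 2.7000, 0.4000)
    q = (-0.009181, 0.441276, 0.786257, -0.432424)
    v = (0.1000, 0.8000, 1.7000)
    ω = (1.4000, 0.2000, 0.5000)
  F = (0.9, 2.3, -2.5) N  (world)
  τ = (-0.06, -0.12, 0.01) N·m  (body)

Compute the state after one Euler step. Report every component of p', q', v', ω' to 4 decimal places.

linear accel F/m = (0.6000, 1.5333, -1.6667)
p + v·dt = (3.0080, 2.7640, 0.5360)
v + (F/m)dt = (0.1480, 0.9227, 1.5667)
gyro term ω×Iω = (0.0050, 0.0140, -0.0196)
(τ − ω×Iω)/I = (-0.5417, -2.6800, 0.2960)
new body rate ω' = (1.3567, -0.0144, 0.5237)
Hamilton product q⊗(0,ω) = (-0.5588258, 0.4667599, -0.8278678, -1.0170951)
q + ½dt·q⊗(0,ω), renormalized = (-0.0315, 0.4591, 0.7518, -0.4723)

p' = (3.0080, 2.7640, 0.5360)
q' = (-0.0315, 0.4591, 0.7518, -0.4723)
v' = (0.1480, 0.9227, 1.5667)
ω' = (1.3567, -0.0144, 0.5237)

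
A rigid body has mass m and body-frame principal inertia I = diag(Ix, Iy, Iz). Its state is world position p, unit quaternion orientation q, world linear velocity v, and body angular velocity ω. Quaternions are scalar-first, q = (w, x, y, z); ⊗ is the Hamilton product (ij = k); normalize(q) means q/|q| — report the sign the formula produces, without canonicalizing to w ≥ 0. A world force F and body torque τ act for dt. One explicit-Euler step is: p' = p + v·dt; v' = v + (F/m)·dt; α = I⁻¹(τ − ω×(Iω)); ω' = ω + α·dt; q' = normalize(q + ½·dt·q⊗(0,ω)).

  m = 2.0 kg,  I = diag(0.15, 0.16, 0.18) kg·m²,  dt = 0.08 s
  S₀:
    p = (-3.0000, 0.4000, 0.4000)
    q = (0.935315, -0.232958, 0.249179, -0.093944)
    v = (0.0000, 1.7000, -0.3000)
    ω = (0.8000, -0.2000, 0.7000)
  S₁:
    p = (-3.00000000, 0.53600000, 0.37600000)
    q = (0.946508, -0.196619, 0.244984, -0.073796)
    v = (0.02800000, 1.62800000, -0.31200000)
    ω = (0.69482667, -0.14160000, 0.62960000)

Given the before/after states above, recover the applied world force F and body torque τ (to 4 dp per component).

rate change Δω = (-0.10517333, 0.05840000, -0.07040000)
applied torque τ = (-0.2000, 0.1000, -0.1600)
v₁ − v₀ = (0.02800000, -0.07200000, -0.01200000)
F = m·Δv/dt = (0.7000, -1.8000, -0.3000)

F = (0.7000, -1.8000, -0.3000)
τ = (-0.2000, 0.1000, -0.1600)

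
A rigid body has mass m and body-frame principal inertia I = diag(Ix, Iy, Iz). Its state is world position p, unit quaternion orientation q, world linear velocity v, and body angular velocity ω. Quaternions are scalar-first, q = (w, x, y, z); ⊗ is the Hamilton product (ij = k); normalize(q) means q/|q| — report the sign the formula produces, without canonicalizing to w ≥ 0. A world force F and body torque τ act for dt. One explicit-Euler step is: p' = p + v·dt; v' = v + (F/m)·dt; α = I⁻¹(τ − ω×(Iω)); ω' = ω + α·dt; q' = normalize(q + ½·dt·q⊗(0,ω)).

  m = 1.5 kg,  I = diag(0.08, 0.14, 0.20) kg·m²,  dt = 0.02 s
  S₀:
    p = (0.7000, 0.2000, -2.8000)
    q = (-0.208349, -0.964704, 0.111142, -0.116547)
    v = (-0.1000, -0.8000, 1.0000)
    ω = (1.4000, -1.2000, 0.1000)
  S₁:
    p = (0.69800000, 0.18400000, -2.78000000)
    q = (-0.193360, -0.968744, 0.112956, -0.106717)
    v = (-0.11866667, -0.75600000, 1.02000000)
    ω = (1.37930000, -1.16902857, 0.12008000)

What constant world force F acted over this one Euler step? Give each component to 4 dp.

velocity change Δv = (-0.01866667, 0.04400000, 0.02000000)
F = m·Δv/dt = (-1.4000, 3.3000, 1.5000)

F = (-1.4000, 3.3000, 1.5000)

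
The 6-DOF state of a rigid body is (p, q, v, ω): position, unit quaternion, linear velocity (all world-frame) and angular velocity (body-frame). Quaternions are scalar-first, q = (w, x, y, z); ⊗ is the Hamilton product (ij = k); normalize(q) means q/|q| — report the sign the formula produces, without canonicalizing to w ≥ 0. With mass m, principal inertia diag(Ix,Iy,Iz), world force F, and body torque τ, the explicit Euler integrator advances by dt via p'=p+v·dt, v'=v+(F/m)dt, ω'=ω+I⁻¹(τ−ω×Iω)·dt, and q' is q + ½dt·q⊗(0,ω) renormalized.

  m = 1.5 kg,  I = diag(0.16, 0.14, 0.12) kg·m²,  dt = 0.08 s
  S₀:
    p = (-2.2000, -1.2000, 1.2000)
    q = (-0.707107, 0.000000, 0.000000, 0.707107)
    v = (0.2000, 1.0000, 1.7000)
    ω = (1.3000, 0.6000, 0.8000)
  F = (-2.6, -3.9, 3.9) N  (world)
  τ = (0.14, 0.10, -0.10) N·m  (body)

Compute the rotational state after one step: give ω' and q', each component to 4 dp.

ω' = (1.3748, 0.6334, 0.7437)
q' = (-0.7282, -0.0536, 0.0198, 0.6830)

(τ − ω×Iω)/I = (0.9350, 0.4171, -0.7033)
ω + α·dt = (1.3748, 0.6334, 0.7437)
2q̇ = q⊗(0,ω) = (-0.5656856, -1.3435033, 0.4949749, -0.5656856)
q' = normalize(q + ½dt·q⊗(0,ω)) = (-0.7282, -0.0536, 0.0198, 0.6830)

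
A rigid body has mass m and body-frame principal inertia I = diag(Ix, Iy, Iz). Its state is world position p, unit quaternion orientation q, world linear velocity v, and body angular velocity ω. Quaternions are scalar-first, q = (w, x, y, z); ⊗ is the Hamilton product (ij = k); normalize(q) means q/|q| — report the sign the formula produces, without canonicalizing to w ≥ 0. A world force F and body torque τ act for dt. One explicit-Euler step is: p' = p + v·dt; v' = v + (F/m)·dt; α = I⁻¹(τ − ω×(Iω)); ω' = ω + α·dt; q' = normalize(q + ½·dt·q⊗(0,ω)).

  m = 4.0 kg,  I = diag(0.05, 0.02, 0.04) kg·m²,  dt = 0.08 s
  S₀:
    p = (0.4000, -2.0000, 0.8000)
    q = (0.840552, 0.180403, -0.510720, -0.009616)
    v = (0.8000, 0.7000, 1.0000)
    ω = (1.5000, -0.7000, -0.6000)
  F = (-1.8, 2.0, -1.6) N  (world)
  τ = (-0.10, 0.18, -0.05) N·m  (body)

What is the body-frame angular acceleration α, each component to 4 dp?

α = (-2.1680, 9.4500, -2.0375)

ω×(Iω) gyroscopic = (0.0084, -0.0090, 0.0315)
(τ − ω×Iω)/I = (-2.1680, 9.4500, -2.0375)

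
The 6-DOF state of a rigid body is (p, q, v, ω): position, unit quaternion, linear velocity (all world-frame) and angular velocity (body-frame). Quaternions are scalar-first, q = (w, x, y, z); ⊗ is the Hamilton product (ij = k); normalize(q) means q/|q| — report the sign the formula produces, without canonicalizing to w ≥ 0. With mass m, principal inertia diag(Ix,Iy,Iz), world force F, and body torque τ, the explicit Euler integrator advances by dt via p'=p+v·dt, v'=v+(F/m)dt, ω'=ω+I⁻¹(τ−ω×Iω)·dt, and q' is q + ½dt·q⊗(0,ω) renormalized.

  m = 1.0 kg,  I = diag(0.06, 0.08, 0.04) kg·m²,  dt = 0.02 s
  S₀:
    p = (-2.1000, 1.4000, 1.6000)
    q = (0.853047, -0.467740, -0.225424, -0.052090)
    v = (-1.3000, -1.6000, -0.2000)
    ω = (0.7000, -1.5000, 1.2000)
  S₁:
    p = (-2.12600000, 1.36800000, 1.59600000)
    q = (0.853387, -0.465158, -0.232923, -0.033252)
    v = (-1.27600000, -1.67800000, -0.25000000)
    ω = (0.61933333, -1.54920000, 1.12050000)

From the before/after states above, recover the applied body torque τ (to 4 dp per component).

Δω = ω₁−ω₀ = (-0.08066667, -0.04920000, -0.07950000)
I·α + gyro = (-0.1700, -0.1800, -0.1800)

τ = (-0.1700, -0.1800, -0.1800)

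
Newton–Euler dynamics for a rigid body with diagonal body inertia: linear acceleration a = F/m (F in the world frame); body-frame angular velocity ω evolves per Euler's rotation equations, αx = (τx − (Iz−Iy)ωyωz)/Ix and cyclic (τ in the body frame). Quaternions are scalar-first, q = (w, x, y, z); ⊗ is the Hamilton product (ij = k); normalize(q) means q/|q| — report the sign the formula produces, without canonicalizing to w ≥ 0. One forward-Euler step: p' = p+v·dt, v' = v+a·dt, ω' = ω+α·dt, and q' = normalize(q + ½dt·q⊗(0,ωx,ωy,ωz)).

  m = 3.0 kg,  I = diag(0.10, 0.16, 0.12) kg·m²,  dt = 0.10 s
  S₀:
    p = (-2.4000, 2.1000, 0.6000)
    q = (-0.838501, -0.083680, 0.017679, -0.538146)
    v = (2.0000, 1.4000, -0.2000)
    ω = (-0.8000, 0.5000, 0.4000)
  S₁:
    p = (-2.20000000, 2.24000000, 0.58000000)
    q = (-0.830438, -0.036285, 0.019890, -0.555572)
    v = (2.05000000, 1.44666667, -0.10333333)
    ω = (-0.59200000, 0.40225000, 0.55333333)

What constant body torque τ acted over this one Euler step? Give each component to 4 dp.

Δω = ω₁−ω₀ = (0.20800000, -0.09775000, 0.15333333)
I·α + gyro = (0.2000, -0.1500, 0.1600)

τ = (0.2000, -0.1500, 0.1600)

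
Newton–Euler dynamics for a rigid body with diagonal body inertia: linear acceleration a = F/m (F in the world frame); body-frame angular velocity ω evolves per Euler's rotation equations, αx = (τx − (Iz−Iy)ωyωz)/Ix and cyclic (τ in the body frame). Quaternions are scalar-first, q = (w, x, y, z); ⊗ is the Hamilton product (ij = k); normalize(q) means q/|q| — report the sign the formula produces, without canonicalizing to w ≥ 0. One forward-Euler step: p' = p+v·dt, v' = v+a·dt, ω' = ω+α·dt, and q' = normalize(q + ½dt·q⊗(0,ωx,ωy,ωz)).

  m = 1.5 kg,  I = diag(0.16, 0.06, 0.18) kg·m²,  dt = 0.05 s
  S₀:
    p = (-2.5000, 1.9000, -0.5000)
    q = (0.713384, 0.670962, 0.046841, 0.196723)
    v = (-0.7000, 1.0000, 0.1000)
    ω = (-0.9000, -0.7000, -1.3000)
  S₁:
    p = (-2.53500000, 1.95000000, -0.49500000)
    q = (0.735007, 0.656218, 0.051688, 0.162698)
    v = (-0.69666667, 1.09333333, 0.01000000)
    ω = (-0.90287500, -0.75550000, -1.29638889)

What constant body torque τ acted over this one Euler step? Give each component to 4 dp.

τ = (0.1000, -0.0900, -0.0500)

rate change Δω = (-0.00287500, -0.05550000, 0.00361111)
ω₀×(Iω₀) = (0.1092, -0.0234, -0.0630)
I·α + gyro = (0.1000, -0.0900, -0.0500)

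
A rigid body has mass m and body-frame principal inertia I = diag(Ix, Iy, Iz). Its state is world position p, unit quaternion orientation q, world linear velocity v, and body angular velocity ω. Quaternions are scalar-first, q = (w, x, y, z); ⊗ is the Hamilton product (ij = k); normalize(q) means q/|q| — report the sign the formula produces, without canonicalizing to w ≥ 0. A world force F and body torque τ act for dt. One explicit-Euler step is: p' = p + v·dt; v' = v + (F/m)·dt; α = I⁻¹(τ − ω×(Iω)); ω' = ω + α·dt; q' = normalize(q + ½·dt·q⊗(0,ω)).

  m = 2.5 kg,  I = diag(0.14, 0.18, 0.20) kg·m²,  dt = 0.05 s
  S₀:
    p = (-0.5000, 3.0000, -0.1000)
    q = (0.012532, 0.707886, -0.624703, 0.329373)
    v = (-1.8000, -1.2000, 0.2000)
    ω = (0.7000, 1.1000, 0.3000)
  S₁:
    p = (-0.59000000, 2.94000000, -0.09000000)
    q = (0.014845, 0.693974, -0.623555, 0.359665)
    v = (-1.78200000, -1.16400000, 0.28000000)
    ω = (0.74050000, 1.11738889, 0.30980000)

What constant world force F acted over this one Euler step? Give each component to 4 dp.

Δv = v₁−v₀ = (0.01800000, 0.03600000, 0.08000000)
applied force F = (0.9000, 1.8000, 4.0000)

F = (0.9000, 1.8000, 4.0000)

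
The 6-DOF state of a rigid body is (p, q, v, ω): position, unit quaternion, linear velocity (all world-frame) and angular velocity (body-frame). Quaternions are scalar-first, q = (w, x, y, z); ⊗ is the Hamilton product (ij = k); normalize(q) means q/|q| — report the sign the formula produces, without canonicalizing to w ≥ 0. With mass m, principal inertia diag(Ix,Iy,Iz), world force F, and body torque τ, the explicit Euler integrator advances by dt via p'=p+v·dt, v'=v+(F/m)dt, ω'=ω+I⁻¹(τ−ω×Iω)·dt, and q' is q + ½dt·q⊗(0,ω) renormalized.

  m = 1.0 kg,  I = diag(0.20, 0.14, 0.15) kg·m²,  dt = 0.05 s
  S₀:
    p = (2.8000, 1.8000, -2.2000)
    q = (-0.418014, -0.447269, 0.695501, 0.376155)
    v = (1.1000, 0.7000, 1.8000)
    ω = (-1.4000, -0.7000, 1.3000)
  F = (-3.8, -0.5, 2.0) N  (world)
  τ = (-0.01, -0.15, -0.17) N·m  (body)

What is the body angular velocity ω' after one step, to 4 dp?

ω' = (-1.4002, -0.7211, 1.2629)

gyro term ω×Iω = (-0.0091, -0.0910, -0.0588)
(τ − ω×Iω)/I = (-0.0045, -0.4214, -0.7413)
new body rate ω' = (-1.4002, -0.7211, 1.2629)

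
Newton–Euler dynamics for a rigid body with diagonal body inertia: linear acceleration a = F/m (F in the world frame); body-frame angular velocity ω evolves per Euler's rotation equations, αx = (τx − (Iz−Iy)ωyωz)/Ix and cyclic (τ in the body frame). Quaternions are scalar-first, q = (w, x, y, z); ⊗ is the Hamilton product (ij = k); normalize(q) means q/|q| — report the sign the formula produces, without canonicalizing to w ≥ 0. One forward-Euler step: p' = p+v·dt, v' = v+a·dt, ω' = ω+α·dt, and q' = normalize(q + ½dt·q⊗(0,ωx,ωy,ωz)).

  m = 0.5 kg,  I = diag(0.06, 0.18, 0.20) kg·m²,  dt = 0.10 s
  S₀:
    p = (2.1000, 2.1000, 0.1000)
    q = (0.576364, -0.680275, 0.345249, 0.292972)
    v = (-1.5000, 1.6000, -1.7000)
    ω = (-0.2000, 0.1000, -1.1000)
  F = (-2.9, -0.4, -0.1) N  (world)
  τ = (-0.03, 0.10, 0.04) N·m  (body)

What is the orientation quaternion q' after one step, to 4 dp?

2q̇ = q⊗(0,ω) = (0.1516893, -0.5243439, -0.7492605, -0.6329781)
updated quaternion q' = (0.5830, -0.7054, 0.3073, 0.2609)

q' = (0.5830, -0.7054, 0.3073, 0.2609)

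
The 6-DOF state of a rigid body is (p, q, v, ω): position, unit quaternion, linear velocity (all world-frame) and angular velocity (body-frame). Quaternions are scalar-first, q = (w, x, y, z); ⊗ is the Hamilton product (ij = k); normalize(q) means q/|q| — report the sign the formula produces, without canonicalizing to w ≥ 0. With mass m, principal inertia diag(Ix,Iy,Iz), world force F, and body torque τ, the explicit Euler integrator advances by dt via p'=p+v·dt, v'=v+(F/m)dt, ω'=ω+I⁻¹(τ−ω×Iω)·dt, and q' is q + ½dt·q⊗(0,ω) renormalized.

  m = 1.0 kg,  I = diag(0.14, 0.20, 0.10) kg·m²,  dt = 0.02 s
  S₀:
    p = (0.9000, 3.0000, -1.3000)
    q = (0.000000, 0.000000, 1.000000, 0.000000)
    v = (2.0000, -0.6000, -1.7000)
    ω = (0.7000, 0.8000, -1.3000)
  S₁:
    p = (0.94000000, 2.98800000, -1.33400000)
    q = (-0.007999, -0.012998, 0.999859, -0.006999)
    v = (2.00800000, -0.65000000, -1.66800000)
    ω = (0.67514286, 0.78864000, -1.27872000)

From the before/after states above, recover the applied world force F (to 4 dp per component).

F = (0.4000, -2.5000, 1.6000)

v₁ − v₀ = (0.00800000, -0.05000000, 0.03200000)
applied force F = (0.4000, -2.5000, 1.6000)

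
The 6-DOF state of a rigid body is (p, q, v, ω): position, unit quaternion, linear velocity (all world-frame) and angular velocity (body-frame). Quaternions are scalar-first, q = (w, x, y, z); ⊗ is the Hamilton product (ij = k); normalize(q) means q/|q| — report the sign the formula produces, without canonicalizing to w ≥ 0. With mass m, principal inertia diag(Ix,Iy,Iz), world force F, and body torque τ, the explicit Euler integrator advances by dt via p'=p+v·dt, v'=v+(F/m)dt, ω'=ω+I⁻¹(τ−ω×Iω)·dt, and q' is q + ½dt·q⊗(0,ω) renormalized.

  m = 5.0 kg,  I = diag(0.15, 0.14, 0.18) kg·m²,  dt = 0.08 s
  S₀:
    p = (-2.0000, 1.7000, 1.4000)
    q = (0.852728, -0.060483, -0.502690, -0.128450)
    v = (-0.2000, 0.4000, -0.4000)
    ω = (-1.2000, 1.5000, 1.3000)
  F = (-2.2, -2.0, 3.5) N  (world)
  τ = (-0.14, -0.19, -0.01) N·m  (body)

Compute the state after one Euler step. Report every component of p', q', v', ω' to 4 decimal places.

p' = (-2.0160, 1.7320, 1.3680)
q' = (0.8829, -0.1193, -0.4403, -0.1114)
v' = (-0.2352, 0.3680, -0.3440)
ω' = (-1.3163, 1.3647, 1.2876)

p + v·dt = (-2.0160, 1.7320, 1.3680)
v + (F/m)dt = (-0.2352, 0.3680, -0.3440)
angular accel α = (-1.4533, -1.6914, -0.1556)
new body rate ω' = (-1.3163, 1.3647, 1.2876)
2q̇ = q⊗(0,ω) = (0.8484404, -1.4840956, 1.5118599, 0.4145939)
q + ½dt·q⊗(0,ω), renormalized = (0.8829, -0.1193, -0.4403, -0.1114)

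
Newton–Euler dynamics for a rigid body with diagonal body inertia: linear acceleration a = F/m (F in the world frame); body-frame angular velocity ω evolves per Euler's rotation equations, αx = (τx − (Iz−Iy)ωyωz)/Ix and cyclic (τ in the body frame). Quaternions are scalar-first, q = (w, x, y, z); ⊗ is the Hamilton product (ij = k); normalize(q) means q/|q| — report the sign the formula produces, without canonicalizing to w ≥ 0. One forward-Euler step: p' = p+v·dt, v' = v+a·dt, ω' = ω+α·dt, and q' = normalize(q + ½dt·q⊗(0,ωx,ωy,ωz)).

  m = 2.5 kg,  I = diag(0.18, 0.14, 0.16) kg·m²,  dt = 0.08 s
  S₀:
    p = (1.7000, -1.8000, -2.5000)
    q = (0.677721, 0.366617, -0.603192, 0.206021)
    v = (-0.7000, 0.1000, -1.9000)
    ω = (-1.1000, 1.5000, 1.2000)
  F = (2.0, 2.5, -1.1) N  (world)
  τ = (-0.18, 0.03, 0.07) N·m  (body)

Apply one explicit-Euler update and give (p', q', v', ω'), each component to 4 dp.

linear accel F/m = (0.8000, 1.0000, -0.4400)
p' = p + v·dt = (1.6440, -1.7920, -2.6520)
v + (F/m)dt = (-0.6360, 0.1800, -1.9352)
(τ − ω×Iω)/I = (-1.2000, 0.4029, 0.0250)
ω' = ω + α·dt = (-1.1960, 1.5322, 1.2020)
q⊗(0,ω) = (1.0608415, -1.7783550, 0.3500180, 0.6996795)
updated quaternion q' = (0.7173, 0.2943, -0.5869, 0.2331)

p' = (1.6440, -1.7920, -2.6520)
q' = (0.7173, 0.2943, -0.5869, 0.2331)
v' = (-0.6360, 0.1800, -1.9352)
ω' = (-1.1960, 1.5322, 1.2020)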